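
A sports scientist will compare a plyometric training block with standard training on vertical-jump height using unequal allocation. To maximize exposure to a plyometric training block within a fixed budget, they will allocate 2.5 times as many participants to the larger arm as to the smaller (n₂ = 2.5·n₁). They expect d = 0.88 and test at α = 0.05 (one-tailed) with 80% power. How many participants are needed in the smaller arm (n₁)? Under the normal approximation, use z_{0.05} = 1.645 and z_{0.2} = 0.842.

With allocation ratio k = n₂/n₁ = 2.5, Var(x̄₁−x̄₂) = σ²(1/n₁ + 1/(k·n₁)) = σ²·(k+1)/(k·n₁).
So n₁ = (1 + 1/k)·((z_{α} + z_β)/d)² = 1.400 × (2.487/0.88)².
n₁ = 1.400 × 7.99 = 11.2.
Round up: n₁ = 12, giving n₂ = 2.5 × 12 = 30.

n₁ = 12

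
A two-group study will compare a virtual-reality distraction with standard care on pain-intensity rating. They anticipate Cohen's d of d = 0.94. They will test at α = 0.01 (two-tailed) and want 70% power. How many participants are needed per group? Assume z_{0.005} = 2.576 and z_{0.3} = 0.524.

n = 22 per group

For two independent groups with equal n: n = 2·((z_{α/2} + z_β) / d)².
z_{α/2} + z_β = 2.576 + 0.524 = 3.100.
n = 2 × (3.100 / 0.94)² = 2 × 3.298² = 2 × 10.88 = 21.8.
Round up to the next whole participant.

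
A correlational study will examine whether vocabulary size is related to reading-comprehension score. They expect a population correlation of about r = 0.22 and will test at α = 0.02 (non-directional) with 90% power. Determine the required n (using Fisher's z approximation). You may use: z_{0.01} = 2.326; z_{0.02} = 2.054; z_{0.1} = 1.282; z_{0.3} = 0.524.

Fisher's z: C = ½·ln((1+r)/(1−r)) = ½·ln(1.5641) = 0.2237.
n = ((z_{α/2} + z_β)/C)² + 3.
(2.326 + 1.282) / 0.2237 = 3.608 / 0.2237 = 16.129.
n = 16.129² + 3 = 260.14 + 3 = 263.1.
Round up.

n = 264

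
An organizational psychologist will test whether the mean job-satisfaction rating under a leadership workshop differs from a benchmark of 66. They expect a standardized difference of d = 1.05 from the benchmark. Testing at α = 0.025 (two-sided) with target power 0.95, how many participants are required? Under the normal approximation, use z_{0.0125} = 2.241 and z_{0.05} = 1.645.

n = 14

For a one-sample test: n = ((z_{α/2} + z_β) / d)².
z_{α/2} + z_β = 2.241 + 1.645 = 3.886.
n = (3.886 / 1.05)² = 3.701² = 13.70.
Round up.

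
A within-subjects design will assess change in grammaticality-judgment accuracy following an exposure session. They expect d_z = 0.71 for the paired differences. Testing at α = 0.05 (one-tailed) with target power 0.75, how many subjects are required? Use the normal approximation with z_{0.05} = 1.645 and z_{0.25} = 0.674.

n = 11 pairs

For a paired (one-sample on differences) test: n = ((z_{α} + z_β) / d)².
z_{α} + z_β = 1.645 + 0.674 = 2.319.
n = (2.319 / 0.71)² = 3.266² = 10.67.
Round up.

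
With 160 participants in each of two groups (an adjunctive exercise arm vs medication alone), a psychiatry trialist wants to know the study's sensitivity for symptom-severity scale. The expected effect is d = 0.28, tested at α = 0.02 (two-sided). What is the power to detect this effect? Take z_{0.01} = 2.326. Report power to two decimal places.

power ≈ 0.57

For two equal groups, power = Φ(d·√(n/2) − z_{α/2}).
d·√(n/2) = 0.28 × √(160/2) = 0.28 × 8.944 = 2.504.
z_β = 2.504 − 2.326 = 0.178.
Power = Φ(0.178) = 0.571.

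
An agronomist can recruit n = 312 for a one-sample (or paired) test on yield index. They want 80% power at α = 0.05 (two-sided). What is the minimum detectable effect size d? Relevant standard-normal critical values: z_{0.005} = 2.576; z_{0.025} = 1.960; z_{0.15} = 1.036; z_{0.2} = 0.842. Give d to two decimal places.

For a single sample (or paired design) of n = 312: d_min = (z_{α/2} + z_β)/√n.
z-sum = 1.960 + 0.842 = 2.802.
d_min = 2.802 / √312 = 2.802 / 17.664 = 0.159.

d_min ≈ 0.16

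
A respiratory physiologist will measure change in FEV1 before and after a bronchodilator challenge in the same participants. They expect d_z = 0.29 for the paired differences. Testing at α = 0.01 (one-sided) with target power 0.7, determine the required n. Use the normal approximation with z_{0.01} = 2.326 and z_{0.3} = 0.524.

For a paired (one-sample on differences) test: n = ((z_{α} + z_β) / d)².
z_{α} + z_β = 2.326 + 0.524 = 2.850.
n = (2.850 / 0.29)² = 9.828² = 96.58.
Round up.

n = 97 pairs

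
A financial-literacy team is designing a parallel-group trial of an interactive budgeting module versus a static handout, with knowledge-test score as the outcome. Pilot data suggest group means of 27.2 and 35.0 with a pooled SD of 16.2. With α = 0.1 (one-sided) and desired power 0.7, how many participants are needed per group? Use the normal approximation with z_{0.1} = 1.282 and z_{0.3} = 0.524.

n = 29 per group

Cohen's d = |M₁ − M₂| / SD_pooled = |27.2 − 35.0| / 16.2 = 7.8 / 16.2 = 0.481.
For two independent groups with equal n: n = 2·((z_{α} + z_β) / d)².
z_{α} + z_β = 1.282 + 0.524 = 1.806.
n = 2 × (1.806 / 0.481)² = 2 × 3.755² = 2 × 14.10 = 28.2.
Round up to the next whole participant.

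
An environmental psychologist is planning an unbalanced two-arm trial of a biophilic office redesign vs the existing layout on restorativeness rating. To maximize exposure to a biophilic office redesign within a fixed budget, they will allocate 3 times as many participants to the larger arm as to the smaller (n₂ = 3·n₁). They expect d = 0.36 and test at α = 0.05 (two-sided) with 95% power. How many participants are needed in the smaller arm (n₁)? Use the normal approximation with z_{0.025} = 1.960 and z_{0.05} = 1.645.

With allocation ratio k = n₂/n₁ = 3, Var(x̄₁−x̄₂) = σ²(1/n₁ + 1/(k·n₁)) = σ²·(k+1)/(k·n₁).
So n₁ = (1 + 1/k)·((z_{α/2} + z_β)/d)² = 1.333 × (3.605/0.36)².
n₁ = 1.333 × 100.28 = 133.7.
Round up: n₁ = 134, giving n₂ = 3 × 134 = 402.

n₁ = 134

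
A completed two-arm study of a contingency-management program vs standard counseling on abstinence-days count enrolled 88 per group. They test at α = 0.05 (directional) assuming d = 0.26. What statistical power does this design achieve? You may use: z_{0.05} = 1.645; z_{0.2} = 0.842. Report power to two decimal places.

power ≈ 0.53

For two equal groups, power = Φ(d·√(n/2) − z_{α}).
d·√(n/2) = 0.26 × √(88/2) = 0.26 × 6.633 = 1.725.
z_β = 1.725 − 1.645 = 0.080.
Power = Φ(0.080) = 0.532.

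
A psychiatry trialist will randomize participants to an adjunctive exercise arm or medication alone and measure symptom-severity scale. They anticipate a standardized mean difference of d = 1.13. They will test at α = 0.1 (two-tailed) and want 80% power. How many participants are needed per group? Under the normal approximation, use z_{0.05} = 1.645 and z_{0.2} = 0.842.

n = 10 per group

For two independent groups with equal n: n = 2·((z_{α/2} + z_β) / d)².
z_{α/2} + z_β = 1.645 + 0.842 = 2.487.
n = 2 × (2.487 / 1.13)² = 2 × 2.201² = 2 × 4.84 = 9.7.
Round up to the next whole participant.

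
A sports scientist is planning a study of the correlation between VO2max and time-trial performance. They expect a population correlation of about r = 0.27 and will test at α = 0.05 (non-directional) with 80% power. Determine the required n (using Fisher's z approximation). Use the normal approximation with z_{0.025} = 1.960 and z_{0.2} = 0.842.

Fisher's z: C = ½·ln((1+r)/(1−r)) = ½·ln(1.7397) = 0.2769.
n = ((z_{α/2} + z_β)/C)² + 3.
(1.960 + 0.842) / 0.2769 = 2.802 / 0.2769 = 10.119.
n = 10.119² + 3 = 102.40 + 3 = 105.4.
Round up.

n = 106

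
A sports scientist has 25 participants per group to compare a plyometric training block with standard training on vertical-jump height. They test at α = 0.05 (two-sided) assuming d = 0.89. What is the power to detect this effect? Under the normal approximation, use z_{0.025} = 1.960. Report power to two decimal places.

power ≈ 0.88

For two equal groups, power = Φ(d·√(n/2) − z_{α/2}).
d·√(n/2) = 0.89 × √(25/2) = 0.89 × 3.536 = 3.147.
z_β = 3.147 − 1.960 = 1.187.
Power = Φ(1.187) = 0.882.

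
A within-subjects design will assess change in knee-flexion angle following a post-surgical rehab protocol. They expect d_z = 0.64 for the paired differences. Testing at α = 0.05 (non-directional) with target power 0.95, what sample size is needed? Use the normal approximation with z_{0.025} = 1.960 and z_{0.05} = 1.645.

For a paired (one-sample on differences) test: n = ((z_{α/2} + z_β) / d)².
z_{α/2} + z_β = 1.960 + 1.645 = 3.605.
n = (3.605 / 0.64)² = 5.633² = 31.73.
Round up.

n = 32 pairs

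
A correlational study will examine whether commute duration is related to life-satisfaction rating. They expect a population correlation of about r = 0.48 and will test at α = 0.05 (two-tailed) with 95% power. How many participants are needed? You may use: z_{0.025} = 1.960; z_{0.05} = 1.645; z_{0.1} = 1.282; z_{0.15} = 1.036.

Fisher's z: C = ½·ln((1+r)/(1−r)) = ½·ln(2.8462) = 0.5230.
n = ((z_{α/2} + z_β)/C)² + 3.
(1.960 + 1.645) / 0.5230 = 3.605 / 0.5230 = 6.893.
n = 6.893² + 3 = 47.51 + 3 = 50.5.
Round up.

n = 51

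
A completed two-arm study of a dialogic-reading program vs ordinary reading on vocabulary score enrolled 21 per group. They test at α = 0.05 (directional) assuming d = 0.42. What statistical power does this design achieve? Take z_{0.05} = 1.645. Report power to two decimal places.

power ≈ 0.39

For two equal groups, power = Φ(d·√(n/2) − z_{α}).
d·√(n/2) = 0.42 × √(21/2) = 0.42 × 3.240 = 1.361.
z_β = 1.361 − 1.645 = -0.284.
Power = Φ(-0.284) = 0.388.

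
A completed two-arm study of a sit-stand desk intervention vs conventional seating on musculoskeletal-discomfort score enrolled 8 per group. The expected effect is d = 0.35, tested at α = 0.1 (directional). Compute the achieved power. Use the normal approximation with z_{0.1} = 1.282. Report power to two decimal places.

For two equal groups, power = Φ(d·√(n/2) − z_{α}).
d·√(n/2) = 0.35 × √(8/2) = 0.35 × 2.000 = 0.700.
z_β = 0.700 − 1.282 = -0.582.
Power = Φ(-0.582) = 0.280.

power ≈ 0.28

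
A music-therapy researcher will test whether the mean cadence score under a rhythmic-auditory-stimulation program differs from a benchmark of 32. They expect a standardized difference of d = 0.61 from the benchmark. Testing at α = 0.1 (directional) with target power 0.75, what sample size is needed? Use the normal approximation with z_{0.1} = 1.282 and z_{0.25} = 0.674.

For a one-sample test: n = ((z_{α} + z_β) / d)².
z_{α} + z_β = 1.282 + 0.674 = 1.956.
n = (1.956 / 0.61)² = 3.207² = 10.28.
Round up.

n = 11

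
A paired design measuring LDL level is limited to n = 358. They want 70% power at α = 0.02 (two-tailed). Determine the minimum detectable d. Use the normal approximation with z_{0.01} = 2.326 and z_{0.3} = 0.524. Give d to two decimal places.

For a single sample (or paired design) of n = 358: d_min = (z_{α/2} + z_β)/√n.
z-sum = 2.326 + 0.524 = 2.850.
d_min = 2.850 / √358 = 2.850 / 18.921 = 0.151.

d_min ≈ 0.15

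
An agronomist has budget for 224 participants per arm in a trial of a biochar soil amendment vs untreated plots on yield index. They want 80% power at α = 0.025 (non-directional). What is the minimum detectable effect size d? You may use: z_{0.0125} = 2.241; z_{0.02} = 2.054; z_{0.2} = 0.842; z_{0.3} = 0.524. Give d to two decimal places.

For two independent groups of n = 224 each: d_min = (z_{α/2} + z_β)·√(2/n).
z-sum = 2.241 + 0.842 = 3.083.
d_min = 3.083 × √(2/224) = 3.083 × 0.0945 = 0.291.

d_min ≈ 0.29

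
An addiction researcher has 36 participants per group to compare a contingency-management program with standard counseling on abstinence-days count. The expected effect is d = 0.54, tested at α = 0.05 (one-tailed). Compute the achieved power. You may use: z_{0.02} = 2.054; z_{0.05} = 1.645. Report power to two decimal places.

power ≈ 0.74

For two equal groups, power = Φ(d·√(n/2) − z_{α}).
d·√(n/2) = 0.54 × √(36/2) = 0.54 × 4.243 = 2.291.
z_β = 2.291 − 1.645 = 0.646.
Power = Φ(0.646) = 0.741.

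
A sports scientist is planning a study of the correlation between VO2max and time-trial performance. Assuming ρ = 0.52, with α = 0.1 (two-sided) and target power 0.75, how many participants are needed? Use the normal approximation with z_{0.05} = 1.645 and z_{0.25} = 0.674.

n = 20

Fisher's z: C = ½·ln((1+r)/(1−r)) = ½·ln(3.1667) = 0.5763.
n = ((z_{α/2} + z_β)/C)² + 3.
(1.645 + 0.674) / 0.5763 = 2.319 / 0.5763 = 4.024.
n = 4.024² + 3 = 16.19 + 3 = 19.2.
Round up.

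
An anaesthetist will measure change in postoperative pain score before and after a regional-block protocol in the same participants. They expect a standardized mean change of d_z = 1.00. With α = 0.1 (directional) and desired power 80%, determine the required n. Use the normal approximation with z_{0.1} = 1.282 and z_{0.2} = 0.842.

n = 5 pairs

For a paired (one-sample on differences) test: n = ((z_{α} + z_β) / d)².
z_{α} + z_β = 1.282 + 0.842 = 2.124.
n = (2.124 / 1.00)² = 2.124² = 4.51.
Round up.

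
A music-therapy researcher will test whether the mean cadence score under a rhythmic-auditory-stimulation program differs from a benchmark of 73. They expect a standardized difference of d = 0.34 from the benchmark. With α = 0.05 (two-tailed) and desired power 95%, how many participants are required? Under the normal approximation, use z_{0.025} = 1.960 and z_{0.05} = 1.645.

For a one-sample test: n = ((z_{α/2} + z_β) / d)².
z_{α/2} + z_β = 1.960 + 1.645 = 3.605.
n = (3.605 / 0.34)² = 10.603² = 112.42.
Round up.

n = 113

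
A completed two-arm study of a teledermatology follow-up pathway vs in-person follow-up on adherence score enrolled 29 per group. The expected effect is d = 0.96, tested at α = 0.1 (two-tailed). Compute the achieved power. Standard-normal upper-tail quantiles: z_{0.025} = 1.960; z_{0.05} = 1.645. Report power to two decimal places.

power ≈ 0.98

For two equal groups, power = Φ(d·√(n/2) − z_{α/2}).
d·√(n/2) = 0.96 × √(29/2) = 0.96 × 3.808 = 3.656.
z_β = 3.656 − 1.645 = 2.011.
Power = Φ(2.011) = 0.978.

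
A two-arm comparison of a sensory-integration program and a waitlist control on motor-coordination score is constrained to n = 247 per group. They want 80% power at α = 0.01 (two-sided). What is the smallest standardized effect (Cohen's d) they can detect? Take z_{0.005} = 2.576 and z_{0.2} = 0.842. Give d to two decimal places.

d_min ≈ 0.31

For two independent groups of n = 247 each: d_min = (z_{α/2} + z_β)·√(2/n).
z-sum = 2.576 + 0.842 = 3.418.
d_min = 3.418 × √(2/247) = 3.418 × 0.0900 = 0.308.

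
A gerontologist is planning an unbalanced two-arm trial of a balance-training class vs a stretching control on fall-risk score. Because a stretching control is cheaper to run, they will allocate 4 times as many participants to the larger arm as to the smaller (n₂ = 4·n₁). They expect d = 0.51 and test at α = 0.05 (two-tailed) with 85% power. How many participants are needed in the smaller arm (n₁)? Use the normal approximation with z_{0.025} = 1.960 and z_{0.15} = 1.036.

n₁ = 44

With allocation ratio k = n₂/n₁ = 4, Var(x̄₁−x̄₂) = σ²(1/n₁ + 1/(k·n₁)) = σ²·(k+1)/(k·n₁).
So n₁ = (1 + 1/k)·((z_{α/2} + z_β)/d)² = 1.250 × (2.996/0.51)².
n₁ = 1.250 × 34.51 = 43.1.
Round up: n₁ = 44, giving n₂ = 4 × 44 = 176.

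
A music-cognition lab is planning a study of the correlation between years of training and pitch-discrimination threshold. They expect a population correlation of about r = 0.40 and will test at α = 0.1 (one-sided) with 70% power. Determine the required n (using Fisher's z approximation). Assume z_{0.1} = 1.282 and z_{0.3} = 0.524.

Fisher's z: C = ½·ln((1+r)/(1−r)) = ½·ln(2.3333) = 0.4236.
n = ((z_{α} + z_β)/C)² + 3.
(1.282 + 0.524) / 0.4236 = 1.806 / 0.4236 = 4.263.
n = 4.263² + 3 = 18.18 + 3 = 21.2.
Round up.

n = 22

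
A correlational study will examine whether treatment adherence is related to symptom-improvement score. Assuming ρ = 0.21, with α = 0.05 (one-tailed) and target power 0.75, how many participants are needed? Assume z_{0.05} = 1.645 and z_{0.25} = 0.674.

Fisher's z: C = ½·ln((1+r)/(1−r)) = ½·ln(1.5316) = 0.2132.
n = ((z_{α} + z_β)/C)² + 3.
(1.645 + 0.674) / 0.2132 = 2.319 / 0.2132 = 10.877.
n = 10.877² + 3 = 118.31 + 3 = 121.3.
Round up.

n = 122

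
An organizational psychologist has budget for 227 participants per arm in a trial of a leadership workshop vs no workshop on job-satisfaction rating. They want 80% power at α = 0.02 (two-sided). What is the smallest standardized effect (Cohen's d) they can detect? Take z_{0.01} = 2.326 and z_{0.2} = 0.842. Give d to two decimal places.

For two independent groups of n = 227 each: d_min = (z_{α/2} + z_β)·√(2/n).
z-sum = 2.326 + 0.842 = 3.168.
d_min = 3.168 × √(2/227) = 3.168 × 0.0939 = 0.297.

d_min ≈ 0.30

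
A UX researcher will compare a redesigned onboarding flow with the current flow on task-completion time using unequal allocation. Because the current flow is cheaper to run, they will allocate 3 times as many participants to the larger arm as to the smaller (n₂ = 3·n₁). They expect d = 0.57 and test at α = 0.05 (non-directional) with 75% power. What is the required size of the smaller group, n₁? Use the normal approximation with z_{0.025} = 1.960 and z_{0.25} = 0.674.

With allocation ratio k = n₂/n₁ = 3, Var(x̄₁−x̄₂) = σ²(1/n₁ + 1/(k·n₁)) = σ²·(k+1)/(k·n₁).
So n₁ = (1 + 1/k)·((z_{α/2} + z_β)/d)² = 1.333 × (2.634/0.57)².
n₁ = 1.333 × 21.35 = 28.5.
Round up: n₁ = 29, giving n₂ = 3 × 29 = 87.

n₁ = 29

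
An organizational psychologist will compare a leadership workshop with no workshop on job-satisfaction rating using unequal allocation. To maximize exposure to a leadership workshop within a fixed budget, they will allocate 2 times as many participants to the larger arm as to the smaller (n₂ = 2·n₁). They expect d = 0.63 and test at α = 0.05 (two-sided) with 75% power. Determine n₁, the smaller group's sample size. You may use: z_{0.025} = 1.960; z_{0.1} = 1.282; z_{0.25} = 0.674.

With allocation ratio k = n₂/n₁ = 2, Var(x̄₁−x̄₂) = σ²(1/n₁ + 1/(k·n₁)) = σ²·(k+1)/(k·n₁).
So n₁ = (1 + 1/k)·((z_{α/2} + z_β)/d)² = 1.500 × (2.634/0.63)².
n₁ = 1.500 × 17.48 = 26.2.
Round up: n₁ = 27, giving n₂ = 2 × 27 = 54.

n₁ = 27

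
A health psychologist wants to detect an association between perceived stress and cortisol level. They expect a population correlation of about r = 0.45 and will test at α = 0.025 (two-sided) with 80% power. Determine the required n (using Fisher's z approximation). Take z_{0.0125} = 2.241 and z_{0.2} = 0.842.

n = 44

Fisher's z: C = ½·ln((1+r)/(1−r)) = ½·ln(2.6364) = 0.4847.
n = ((z_{α/2} + z_β)/C)² + 3.
(2.241 + 0.842) / 0.4847 = 3.083 / 0.4847 = 6.361.
n = 6.361² + 3 = 40.46 + 3 = 43.5.
Round up.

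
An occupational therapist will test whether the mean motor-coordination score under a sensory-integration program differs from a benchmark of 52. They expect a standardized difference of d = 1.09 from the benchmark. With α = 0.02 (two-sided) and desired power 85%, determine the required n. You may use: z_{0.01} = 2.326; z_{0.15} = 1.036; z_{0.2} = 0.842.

For a one-sample test: n = ((z_{α/2} + z_β) / d)².
z_{α/2} + z_β = 2.326 + 1.036 = 3.362.
n = (3.362 / 1.09)² = 3.084² = 9.51.
Round up.

n = 10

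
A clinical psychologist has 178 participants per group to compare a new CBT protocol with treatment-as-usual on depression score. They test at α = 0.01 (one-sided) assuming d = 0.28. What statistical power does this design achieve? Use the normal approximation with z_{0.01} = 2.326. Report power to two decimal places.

For two equal groups, power = Φ(d·√(n/2) − z_{α}).
d·√(n/2) = 0.28 × √(178/2) = 0.28 × 9.434 = 2.642.
z_β = 2.642 − 2.326 = 0.316.
Power = Φ(0.316) = 0.624.

power ≈ 0.62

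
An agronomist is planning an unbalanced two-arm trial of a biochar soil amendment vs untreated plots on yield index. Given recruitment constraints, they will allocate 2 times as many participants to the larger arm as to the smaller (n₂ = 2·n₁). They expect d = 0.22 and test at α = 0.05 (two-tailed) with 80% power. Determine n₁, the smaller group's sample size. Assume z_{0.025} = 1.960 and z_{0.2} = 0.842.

With allocation ratio k = n₂/n₁ = 2, Var(x̄₁−x̄₂) = σ²(1/n₁ + 1/(k·n₁)) = σ²·(k+1)/(k·n₁).
So n₁ = (1 + 1/k)·((z_{α/2} + z_β)/d)² = 1.500 × (2.802/0.22)².
n₁ = 1.500 × 162.21 = 243.3.
Round up: n₁ = 244, giving n₂ = 2 × 244 = 488.

n₁ = 244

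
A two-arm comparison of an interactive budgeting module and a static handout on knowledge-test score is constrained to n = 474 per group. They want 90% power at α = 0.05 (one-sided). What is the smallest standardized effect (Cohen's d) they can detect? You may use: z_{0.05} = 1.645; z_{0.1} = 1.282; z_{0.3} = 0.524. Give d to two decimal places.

d_min ≈ 0.19

For two independent groups of n = 474 each: d_min = (z_{α} + z_β)·√(2/n).
z-sum = 1.645 + 1.282 = 2.927.
d_min = 2.927 × √(2/474) = 2.927 × 0.0650 = 0.190.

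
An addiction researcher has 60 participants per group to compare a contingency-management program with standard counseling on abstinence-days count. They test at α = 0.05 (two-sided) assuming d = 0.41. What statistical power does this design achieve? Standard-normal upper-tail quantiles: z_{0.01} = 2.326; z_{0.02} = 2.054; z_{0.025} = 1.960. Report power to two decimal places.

For two equal groups, power = Φ(d·√(n/2) − z_{α/2}).
d·√(n/2) = 0.41 × √(60/2) = 0.41 × 5.477 = 2.246.
z_β = 2.246 − 1.960 = 0.286.
Power = Φ(0.286) = 0.612.

power ≈ 0.61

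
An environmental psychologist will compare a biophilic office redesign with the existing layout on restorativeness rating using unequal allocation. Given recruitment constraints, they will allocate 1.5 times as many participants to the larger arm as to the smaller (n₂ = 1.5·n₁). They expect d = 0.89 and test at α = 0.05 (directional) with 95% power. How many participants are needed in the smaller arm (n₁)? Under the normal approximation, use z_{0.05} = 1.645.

With allocation ratio k = n₂/n₁ = 1.5, Var(x̄₁−x̄₂) = σ²(1/n₁ + 1/(k·n₁)) = σ²·(k+1)/(k·n₁).
So n₁ = (1 + 1/k)·((z_{α} + z_β)/d)² = 1.667 × (3.290/0.89)².
n₁ = 1.667 × 13.67 = 22.8.
Round up: n₁ = 23, giving n₂ = ⌈1.5 × 23⌉ = ⌈34.5⌉ = 35.

n₁ = 23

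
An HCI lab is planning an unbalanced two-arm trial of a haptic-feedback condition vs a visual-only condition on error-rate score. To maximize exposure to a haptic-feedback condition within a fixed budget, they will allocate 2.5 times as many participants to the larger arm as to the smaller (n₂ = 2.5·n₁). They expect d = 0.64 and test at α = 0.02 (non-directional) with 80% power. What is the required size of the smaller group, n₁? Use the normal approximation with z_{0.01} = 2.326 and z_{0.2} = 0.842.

With allocation ratio k = n₂/n₁ = 2.5, Var(x̄₁−x̄₂) = σ²(1/n₁ + 1/(k·n₁)) = σ²·(k+1)/(k·n₁).
So n₁ = (1 + 1/k)·((z_{α/2} + z_β)/d)² = 1.400 × (3.168/0.64)².
n₁ = 1.400 × 24.50 = 34.3.
Round up: n₁ = 35, giving n₂ = ⌈2.5 × 35⌉ = ⌈87.5⌉ = 88.

n₁ = 35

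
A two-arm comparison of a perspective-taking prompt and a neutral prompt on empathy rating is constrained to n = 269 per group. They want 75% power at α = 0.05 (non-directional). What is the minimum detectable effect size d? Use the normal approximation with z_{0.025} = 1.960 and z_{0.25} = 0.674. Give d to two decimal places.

d_min ≈ 0.23

For two independent groups of n = 269 each: d_min = (z_{α/2} + z_β)·√(2/n).
z-sum = 1.960 + 0.674 = 2.634.
d_min = 2.634 × √(2/269) = 2.634 × 0.0862 = 0.227.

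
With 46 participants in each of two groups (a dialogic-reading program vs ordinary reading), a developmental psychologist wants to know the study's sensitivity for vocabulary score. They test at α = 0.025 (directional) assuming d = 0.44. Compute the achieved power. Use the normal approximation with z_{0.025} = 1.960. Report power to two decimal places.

For two equal groups, power = Φ(d·√(n/2) − z_{α}).
d·√(n/2) = 0.44 × √(46/2) = 0.44 × 4.796 = 2.110.
z_β = 2.110 − 1.960 = 0.150.
Power = Φ(0.150) = 0.560.

power ≈ 0.56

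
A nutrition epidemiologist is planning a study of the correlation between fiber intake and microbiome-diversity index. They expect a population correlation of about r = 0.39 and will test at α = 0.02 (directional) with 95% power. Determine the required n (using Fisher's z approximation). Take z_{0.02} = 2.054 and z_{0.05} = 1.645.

Fisher's z: C = ½·ln((1+r)/(1−r)) = ½·ln(2.2787) = 0.4118.
n = ((z_{α} + z_β)/C)² + 3.
(2.054 + 1.645) / 0.4118 = 3.699 / 0.4118 = 8.983.
n = 8.983² + 3 = 80.69 + 3 = 83.7.
Round up.

n = 84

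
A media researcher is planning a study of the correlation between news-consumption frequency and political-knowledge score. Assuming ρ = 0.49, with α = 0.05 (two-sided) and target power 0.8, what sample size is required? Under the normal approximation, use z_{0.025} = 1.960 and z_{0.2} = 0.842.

n = 31

Fisher's z: C = ½·ln((1+r)/(1−r)) = ½·ln(2.9216) = 0.5361.
n = ((z_{α/2} + z_β)/C)² + 3.
(1.960 + 0.842) / 0.5361 = 2.802 / 0.5361 = 5.227.
n = 5.227² + 3 = 27.32 + 3 = 30.3.
Round up.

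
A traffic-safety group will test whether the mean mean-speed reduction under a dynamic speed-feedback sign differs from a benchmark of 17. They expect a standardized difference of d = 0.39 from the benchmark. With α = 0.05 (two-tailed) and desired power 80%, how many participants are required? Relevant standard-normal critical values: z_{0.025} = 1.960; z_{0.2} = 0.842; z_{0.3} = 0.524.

n = 52

For a one-sample test: n = ((z_{α/2} + z_β) / d)².
z_{α/2} + z_β = 1.960 + 0.842 = 2.802.
n = (2.802 / 0.39)² = 7.185² = 51.62.
Round up.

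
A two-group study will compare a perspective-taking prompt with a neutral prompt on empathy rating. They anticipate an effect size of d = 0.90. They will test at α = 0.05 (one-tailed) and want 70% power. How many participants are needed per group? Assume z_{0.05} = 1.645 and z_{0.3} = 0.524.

For two independent groups with equal n: n = 2·((z_{α} + z_β) / d)².
z_{α} + z_β = 1.645 + 0.524 = 2.169.
n = 2 × (2.169 / 0.90)² = 2 × 2.410² = 2 × 5.81 = 11.6.
Round up to the next whole participant.

n = 12 per group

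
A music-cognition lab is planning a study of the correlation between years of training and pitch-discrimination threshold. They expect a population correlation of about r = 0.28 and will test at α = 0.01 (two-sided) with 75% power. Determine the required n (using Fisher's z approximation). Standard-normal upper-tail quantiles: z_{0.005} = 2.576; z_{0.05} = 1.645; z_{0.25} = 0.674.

n = 131

Fisher's z: C = ½·ln((1+r)/(1−r)) = ½·ln(1.7778) = 0.2877.
n = ((z_{α/2} + z_β)/C)² + 3.
(2.576 + 0.674) / 0.2877 = 3.250 / 0.2877 = 11.296.
n = 11.296² + 3 = 127.61 + 3 = 130.6.
Round up.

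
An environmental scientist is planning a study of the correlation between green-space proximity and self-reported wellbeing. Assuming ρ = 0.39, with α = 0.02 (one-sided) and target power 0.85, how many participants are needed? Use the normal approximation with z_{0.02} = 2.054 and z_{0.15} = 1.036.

n = 60

Fisher's z: C = ½·ln((1+r)/(1−r)) = ½·ln(2.2787) = 0.4118.
n = ((z_{α} + z_β)/C)² + 3.
(2.054 + 1.036) / 0.4118 = 3.090 / 0.4118 = 7.504.
n = 7.504² + 3 = 56.30 + 3 = 59.3.
Round up.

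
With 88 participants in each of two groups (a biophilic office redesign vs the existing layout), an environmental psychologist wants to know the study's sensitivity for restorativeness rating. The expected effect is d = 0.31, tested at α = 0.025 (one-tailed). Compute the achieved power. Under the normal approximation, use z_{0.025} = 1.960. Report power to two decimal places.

For two equal groups, power = Φ(d·√(n/2) − z_{α}).
d·√(n/2) = 0.31 × √(88/2) = 0.31 × 6.633 = 2.056.
z_β = 2.056 − 1.960 = 0.096.
Power = Φ(0.096) = 0.538.

power ≈ 0.54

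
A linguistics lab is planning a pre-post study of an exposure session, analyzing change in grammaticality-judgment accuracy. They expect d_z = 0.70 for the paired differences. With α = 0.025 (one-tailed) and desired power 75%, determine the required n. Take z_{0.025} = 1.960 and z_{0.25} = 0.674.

For a paired (one-sample on differences) test: n = ((z_{α} + z_β) / d)².
z_{α} + z_β = 1.960 + 0.674 = 2.634.
n = (2.634 / 0.70)² = 3.763² = 14.16.
Round up.

n = 15 pairs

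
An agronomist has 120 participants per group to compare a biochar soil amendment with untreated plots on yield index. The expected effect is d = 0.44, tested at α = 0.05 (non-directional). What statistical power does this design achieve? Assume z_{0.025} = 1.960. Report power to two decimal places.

For two equal groups, power = Φ(d·√(n/2) − z_{α/2}).
d·√(n/2) = 0.44 × √(120/2) = 0.44 × 7.746 = 3.408.
z_β = 3.408 − 1.960 = 1.448.
Power = Φ(1.448) = 0.926.

power ≈ 0.93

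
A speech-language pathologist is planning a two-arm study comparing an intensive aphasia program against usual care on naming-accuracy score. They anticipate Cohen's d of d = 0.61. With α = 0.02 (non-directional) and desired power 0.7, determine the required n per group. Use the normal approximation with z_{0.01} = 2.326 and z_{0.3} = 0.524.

n = 44 per group

For two independent groups with equal n: n = 2·((z_{α/2} + z_β) / d)².
z_{α/2} + z_β = 2.326 + 0.524 = 2.850.
n = 2 × (2.850 / 0.61)² = 2 × 4.672² = 2 × 21.83 = 43.7.
Round up to the next whole participant.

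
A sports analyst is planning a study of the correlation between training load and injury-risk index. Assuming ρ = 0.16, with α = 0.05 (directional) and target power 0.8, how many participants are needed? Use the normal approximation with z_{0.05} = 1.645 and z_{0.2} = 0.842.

n = 241

Fisher's z: C = ½·ln((1+r)/(1−r)) = ½·ln(1.3810) = 0.1614.
n = ((z_{α} + z_β)/C)² + 3.
(1.645 + 0.842) / 0.1614 = 2.487 / 0.1614 = 15.409.
n = 15.409² + 3 = 237.43 + 3 = 240.4.
Round up.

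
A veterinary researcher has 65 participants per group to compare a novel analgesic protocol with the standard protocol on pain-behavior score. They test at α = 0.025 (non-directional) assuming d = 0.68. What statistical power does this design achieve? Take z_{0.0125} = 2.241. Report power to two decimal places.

power ≈ 0.95

For two equal groups, power = Φ(d·√(n/2) − z_{α/2}).
d·√(n/2) = 0.68 × √(65/2) = 0.68 × 5.701 = 3.877.
z_β = 3.877 − 2.241 = 1.636.
Power = Φ(1.636) = 0.949.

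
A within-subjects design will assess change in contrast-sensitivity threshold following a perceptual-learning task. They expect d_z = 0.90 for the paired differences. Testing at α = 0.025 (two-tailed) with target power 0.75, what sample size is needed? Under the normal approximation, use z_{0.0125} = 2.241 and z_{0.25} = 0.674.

n = 11 pairs

For a paired (one-sample on differences) test: n = ((z_{α/2} + z_β) / d)².
z_{α/2} + z_β = 2.241 + 0.674 = 2.915.
n = (2.915 / 0.90)² = 3.239² = 10.49.
Round up.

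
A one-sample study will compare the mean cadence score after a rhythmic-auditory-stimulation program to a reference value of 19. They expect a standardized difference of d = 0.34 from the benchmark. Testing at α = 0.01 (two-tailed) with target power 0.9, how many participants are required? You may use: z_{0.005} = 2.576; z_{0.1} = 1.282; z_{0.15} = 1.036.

For a one-sample test: n = ((z_{α/2} + z_β) / d)².
z_{α/2} + z_β = 2.576 + 1.282 = 3.858.
n = (3.858 / 0.34)² = 11.347² = 128.76.
Round up.

n = 129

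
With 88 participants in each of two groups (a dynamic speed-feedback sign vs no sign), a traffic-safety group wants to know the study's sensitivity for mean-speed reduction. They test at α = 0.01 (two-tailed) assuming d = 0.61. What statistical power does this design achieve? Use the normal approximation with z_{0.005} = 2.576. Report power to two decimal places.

For two equal groups, power = Φ(d·√(n/2) − z_{α/2}).
d·√(n/2) = 0.61 × √(88/2) = 0.61 × 6.633 = 4.046.
z_β = 4.046 − 2.576 = 1.470.
Power = Φ(1.470) = 0.929.

power ≈ 0.93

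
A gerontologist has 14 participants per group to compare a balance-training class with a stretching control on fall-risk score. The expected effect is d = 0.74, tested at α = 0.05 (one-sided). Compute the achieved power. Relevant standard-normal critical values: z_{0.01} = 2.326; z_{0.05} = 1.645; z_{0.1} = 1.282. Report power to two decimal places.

For two equal groups, power = Φ(d·√(n/2) − z_{α}).
d·√(n/2) = 0.74 × √(14/2) = 0.74 × 2.646 = 1.958.
z_β = 1.958 − 1.645 = 0.313.
Power = Φ(0.313) = 0.623.

power ≈ 0.62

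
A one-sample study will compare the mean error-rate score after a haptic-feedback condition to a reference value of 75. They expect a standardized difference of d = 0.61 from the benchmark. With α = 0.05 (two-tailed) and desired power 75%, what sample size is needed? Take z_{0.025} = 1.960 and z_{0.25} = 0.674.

For a one-sample test: n = ((z_{α/2} + z_β) / d)².
z_{α/2} + z_β = 1.960 + 0.674 = 2.634.
n = (2.634 / 0.61)² = 4.318² = 18.65.
Round up.

n = 19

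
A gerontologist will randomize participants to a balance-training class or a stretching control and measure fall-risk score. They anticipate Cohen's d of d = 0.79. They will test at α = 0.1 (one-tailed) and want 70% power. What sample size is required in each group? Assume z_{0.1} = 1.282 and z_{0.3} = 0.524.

For two independent groups with equal n: n = 2·((z_{α} + z_β) / d)².
z_{α} + z_β = 1.282 + 0.524 = 1.806.
n = 2 × (1.806 / 0.79)² = 2 × 2.286² = 2 × 5.23 = 10.5.
Round up to the next whole participant.

n = 11 per group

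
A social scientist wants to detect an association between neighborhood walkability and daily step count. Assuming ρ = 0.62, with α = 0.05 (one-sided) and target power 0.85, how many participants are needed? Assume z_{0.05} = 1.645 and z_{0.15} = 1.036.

Fisher's z: C = ½·ln((1+r)/(1−r)) = ½·ln(4.2632) = 0.7250.
n = ((z_{α} + z_β)/C)² + 3.
(1.645 + 1.036) / 0.7250 = 2.681 / 0.7250 = 3.698.
n = 3.698² + 3 = 13.67 + 3 = 16.7.
Round up.

n = 17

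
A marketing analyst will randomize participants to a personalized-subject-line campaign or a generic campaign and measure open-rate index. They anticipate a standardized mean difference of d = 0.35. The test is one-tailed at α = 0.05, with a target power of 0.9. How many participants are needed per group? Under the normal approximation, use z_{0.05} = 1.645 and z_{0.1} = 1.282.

n = 140 per group

For two independent groups with equal n: n = 2·((z_{α} + z_β) / d)².
z_{α} + z_β = 1.645 + 1.282 = 2.927.
n = 2 × (2.927 / 0.35)² = 2 × 8.363² = 2 × 69.94 = 139.9.
Round up to the next whole participant.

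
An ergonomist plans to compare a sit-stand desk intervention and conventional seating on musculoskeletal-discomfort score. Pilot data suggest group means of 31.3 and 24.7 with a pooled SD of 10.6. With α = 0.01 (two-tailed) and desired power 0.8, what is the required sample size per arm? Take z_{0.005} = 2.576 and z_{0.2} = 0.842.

Cohen's d = |M₁ − M₂| / SD_pooled = |31.3 − 24.7| / 10.6 = 6.6 / 10.6 = 0.623.
For two independent groups with equal n: n = 2·((z_{α/2} + z_β) / d)².
z_{α/2} + z_β = 2.576 + 0.842 = 3.418.
n = 2 × (3.418 / 0.623)² = 2 × 5.486² = 2 × 30.10 = 60.2.
Round up to the next whole participant.

n = 61 per group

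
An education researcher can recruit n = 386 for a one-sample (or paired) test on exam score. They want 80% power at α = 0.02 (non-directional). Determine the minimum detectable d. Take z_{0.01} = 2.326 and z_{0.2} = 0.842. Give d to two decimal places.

For a single sample (or paired design) of n = 386: d_min = (z_{α/2} + z_β)/√n.
z-sum = 2.326 + 0.842 = 3.168.
d_min = 3.168 / √386 = 3.168 / 19.647 = 0.161.

d_min ≈ 0.16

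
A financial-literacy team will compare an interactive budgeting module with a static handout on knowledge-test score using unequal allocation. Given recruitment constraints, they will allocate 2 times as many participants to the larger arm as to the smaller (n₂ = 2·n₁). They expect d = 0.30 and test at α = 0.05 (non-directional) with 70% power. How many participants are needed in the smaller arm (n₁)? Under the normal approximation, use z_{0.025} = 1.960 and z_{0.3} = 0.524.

n₁ = 103

With allocation ratio k = n₂/n₁ = 2, Var(x̄₁−x̄₂) = σ²(1/n₁ + 1/(k·n₁)) = σ²·(k+1)/(k·n₁).
So n₁ = (1 + 1/k)·((z_{α/2} + z_β)/d)² = 1.500 × (2.484/0.30)².
n₁ = 1.500 × 68.56 = 102.8.
Round up: n₁ = 103, giving n₂ = 2 × 103 = 206.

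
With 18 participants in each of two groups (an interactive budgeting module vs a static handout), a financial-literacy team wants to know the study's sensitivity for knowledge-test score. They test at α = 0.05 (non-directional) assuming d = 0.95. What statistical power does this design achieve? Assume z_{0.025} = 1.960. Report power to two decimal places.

power ≈ 0.81

For two equal groups, power = Φ(d·√(n/2) − z_{α/2}).
d·√(n/2) = 0.95 × √(18/2) = 0.95 × 3.000 = 2.850.
z_β = 2.850 − 1.960 = 0.890.
Power = Φ(0.890) = 0.813.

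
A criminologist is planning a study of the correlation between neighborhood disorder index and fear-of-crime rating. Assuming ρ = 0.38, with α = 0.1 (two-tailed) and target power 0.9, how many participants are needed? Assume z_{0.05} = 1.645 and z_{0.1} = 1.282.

Fisher's z: C = ½·ln((1+r)/(1−r)) = ½·ln(2.2258) = 0.4001.
n = ((z_{α/2} + z_β)/C)² + 3.
(1.645 + 1.282) / 0.4001 = 2.927 / 0.4001 = 7.316.
n = 7.316² + 3 = 53.52 + 3 = 56.5.
Round up.

n = 57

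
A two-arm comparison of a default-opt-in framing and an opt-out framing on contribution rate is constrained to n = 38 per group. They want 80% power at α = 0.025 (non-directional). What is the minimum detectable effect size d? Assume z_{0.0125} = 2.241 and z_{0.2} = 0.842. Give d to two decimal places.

d_min ≈ 0.71

For two independent groups of n = 38 each: d_min = (z_{α/2} + z_β)·√(2/n).
z-sum = 2.241 + 0.842 = 3.083.
d_min = 3.083 × √(2/38) = 3.083 × 0.2294 = 0.707.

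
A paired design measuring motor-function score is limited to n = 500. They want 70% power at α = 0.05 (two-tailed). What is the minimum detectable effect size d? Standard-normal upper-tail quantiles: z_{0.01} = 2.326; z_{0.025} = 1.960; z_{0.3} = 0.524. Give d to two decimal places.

d_min ≈ 0.11

For a single sample (or paired design) of n = 500: d_min = (z_{α/2} + z_β)/√n.
z-sum = 1.960 + 0.524 = 2.484.
d_min = 2.484 / √500 = 2.484 / 22.361 = 0.111.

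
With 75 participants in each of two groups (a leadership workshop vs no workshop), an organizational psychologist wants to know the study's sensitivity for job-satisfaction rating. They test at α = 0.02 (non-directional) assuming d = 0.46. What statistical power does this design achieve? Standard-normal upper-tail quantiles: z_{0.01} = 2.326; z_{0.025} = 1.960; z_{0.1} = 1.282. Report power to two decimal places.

For two equal groups, power = Φ(d·√(n/2) − z_{α/2}).
d·√(n/2) = 0.46 × √(75/2) = 0.46 × 6.124 = 2.817.
z_β = 2.817 − 2.326 = 0.491.
Power = Φ(0.491) = 0.688.

power ≈ 0.69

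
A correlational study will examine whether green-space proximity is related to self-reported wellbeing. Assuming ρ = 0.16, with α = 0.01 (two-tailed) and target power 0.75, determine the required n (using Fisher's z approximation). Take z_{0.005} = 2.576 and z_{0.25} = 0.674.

n = 409

Fisher's z: C = ½·ln((1+r)/(1−r)) = ½·ln(1.3810) = 0.1614.
n = ((z_{α/2} + z_β)/C)² + 3.
(2.576 + 0.674) / 0.1614 = 3.250 / 0.1614 = 20.136.
n = 20.136² + 3 = 405.47 + 3 = 408.5.
Round up.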